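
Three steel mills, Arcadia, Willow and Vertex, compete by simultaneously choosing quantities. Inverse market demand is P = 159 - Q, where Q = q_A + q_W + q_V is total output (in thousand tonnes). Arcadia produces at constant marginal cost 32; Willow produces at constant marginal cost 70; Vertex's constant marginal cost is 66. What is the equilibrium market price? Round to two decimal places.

81.75

Arcadia's profit: π_A = (159 - Q)q_A - (32q_A). Setting ∂π_A/∂q_A = 0: 127 - 2q_A - (q_W + q_V) = 0.
Willow's first-order condition: 89 - 2q_W - (q_A + q_V) = 0.
Vertex's first-order condition: 93 - 2q_V - (q_A + q_W) = 0.
Summing all 3 equations gives 309 − 4Q = 0, hence Q = 309/4.
Back-substituting: q_A = (127 − 309/4) = 199/4, q_W = (89 − 309/4) = 47/4, q_V = (93 − 309/4) = 63/4.
Total output Q = 309/4, so price P = 159 - 309/4 = 327/4.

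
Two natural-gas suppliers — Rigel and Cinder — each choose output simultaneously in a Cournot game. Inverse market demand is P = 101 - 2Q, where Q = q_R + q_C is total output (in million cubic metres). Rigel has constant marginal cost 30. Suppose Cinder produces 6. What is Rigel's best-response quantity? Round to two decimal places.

With the rival's output fixed at 6, Rigel's profit is π_R = (101 - 2·6 - 2q_R)q_R - (30q_R) = (89 - 2q_R)q_R - (30q_R).
∂π_R/∂q_R = 59 - 4q_R = 0, so q_R = 59/4.

14.75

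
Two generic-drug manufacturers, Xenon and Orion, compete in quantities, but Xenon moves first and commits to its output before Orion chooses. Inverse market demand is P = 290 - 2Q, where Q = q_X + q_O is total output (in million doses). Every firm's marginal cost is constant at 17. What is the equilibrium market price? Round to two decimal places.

85.25

The follower Orion best-responds to any q_X: π_O = (290 - 2Q)q_O - 17q_O.
∂π_O/∂q_O = 273 - 2q_X - 4q_O = 0 gives the reaction function q_O = (273 - 2q_X)/4.
Xenon substitutes q_O(q_X) into its own profit: π_X = q_X(290 - 2q_X - (273 - 2q_X)/2) - 17q_X = (307/2 - q_X)q_X - 17q_X.
Leader FOC: 273/2 - 2q_X = 0, so q_X = 273/4.
Then q_O = (273 - 2·(273/4))/4 = 273/8.
Total output Q = 819/8, so price P = 290 - 2·(819/8) = 341/4.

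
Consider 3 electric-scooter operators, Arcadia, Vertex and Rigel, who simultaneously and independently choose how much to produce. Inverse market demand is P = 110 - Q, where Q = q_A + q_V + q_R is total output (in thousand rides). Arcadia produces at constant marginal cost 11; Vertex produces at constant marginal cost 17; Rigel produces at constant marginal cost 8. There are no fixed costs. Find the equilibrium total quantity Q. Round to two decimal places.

73.50

Arcadia's profit: π_A = (110 - Q)q_A - (11q_A). Setting ∂π_A/∂q_A = 0: 99 - 2q_A - (q_V + q_R) = 0.
Vertex's profit: π_V = (110 - Q)q_V - (17q_V). Setting ∂π_V/∂q_V = 0: 93 - 2q_V - (q_A + q_R) = 0.
Rigel's profit: π_R = (110 - Q)q_R - (8q_R). Setting ∂π_R/∂q_R = 0: 102 - 2q_R - (q_A + q_V) = 0.
Adding the 3 conditions: 294 − 2Q − 2Q = 0, i.e. Q = 147/2.
Back-substituting: q_A = (99 − 147/2) = 51/2, q_V = (93 − 147/2) = 39/2, q_R = (102 − 147/2) = 57/2.
Total output Q = 51/2 + 39/2 + 57/2 = 147/2.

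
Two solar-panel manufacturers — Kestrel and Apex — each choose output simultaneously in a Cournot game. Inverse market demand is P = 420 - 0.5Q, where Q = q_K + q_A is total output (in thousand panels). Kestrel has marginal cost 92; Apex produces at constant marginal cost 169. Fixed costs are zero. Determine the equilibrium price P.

227

Kestrel's profit: π_K = (420 - 0.5Q)q_K - (92q_K). Setting ∂π_K/∂q_K = 0: 328 - q_K - (1/2)(q_A) = 0.
Apex's profit: π_A = (420 - 0.5Q)q_A - (169q_A). Setting ∂π_A/∂q_A = 0: 251 - q_A - (1/2)(q_K) = 0.
Rearranging gives the reaction functions q_K = (328 - (1/2)q_A) and q_A = (251 - (1/2)q_K).
Solving the pair: q_K = 270, q_A = 116.
Total output Q = 386, so price P = 420 - (1/2)·386 = 227.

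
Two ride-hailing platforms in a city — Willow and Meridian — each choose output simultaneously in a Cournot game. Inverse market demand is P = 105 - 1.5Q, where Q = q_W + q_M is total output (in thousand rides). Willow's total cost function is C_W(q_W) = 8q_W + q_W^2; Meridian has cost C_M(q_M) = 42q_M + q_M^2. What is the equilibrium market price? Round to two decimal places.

Willow's profit: π_W = (105 - 1.5Q)q_W - (8q_W + q_W²). Setting ∂π_W/∂q_W = 0: 97 - 5q_W - (3/2)(q_M) = 0.
Meridian's first-order condition: 63 - 5q_M - (3/2)(q_W) = 0.
Best responses: q_W = (97 - (3/2)q_M)/5, q_M = (63 - (3/2)q_W)/5.
Substituting one into the other gives q_W = 1562/91 and q_M = 678/91.
Total output Q = 320/13, so price P = 105 - (3/2)·(320/13) = 885/13.

68.08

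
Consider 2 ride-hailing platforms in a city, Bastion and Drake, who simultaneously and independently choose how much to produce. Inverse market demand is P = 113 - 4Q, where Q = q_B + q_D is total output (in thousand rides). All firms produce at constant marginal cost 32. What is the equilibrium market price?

A representative firm's profit is π_i = q_i(113 - 4Q) - 32q_i.
First-order condition (treating rivals' output as given): 81 - 8q_i - 4q_j = 0.
With identical firms every q_j equals q_i, so q_j = q_i and 81 = 12q_i, giving q_i = 27/4.
Total output Q = 27/2, so price P = 113 - 4·(27/2) = 59.

59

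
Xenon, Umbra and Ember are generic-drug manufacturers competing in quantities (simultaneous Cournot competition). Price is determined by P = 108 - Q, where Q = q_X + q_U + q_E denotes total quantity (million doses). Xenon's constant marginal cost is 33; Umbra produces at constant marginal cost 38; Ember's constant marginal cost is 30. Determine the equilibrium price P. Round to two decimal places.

Xenon's profit: π_X = (108 - Q)q_X - (33q_X). Setting ∂π_X/∂q_X = 0: 75 - 2q_X - (q_U + q_E) = 0.
Umbra's first-order condition: 70 - 2q_U - (q_X + q_E) = 0.
Ember's profit: π_E = (108 - Q)q_E - (30q_E). Setting ∂π_E/∂q_E = 0: 78 - 2q_E - (q_X + q_U) = 0.
Summing all 3 equations gives 223 − 4Q = 0, hence Q = 223/4.
Back-substituting: q_X = (75 − 223/4) = 77/4, q_U = (70 − 223/4) = 57/4, q_E = (78 − 223/4) = 89/4.
Total output Q = 223/4, so price P = 108 - 223/4 = 209/4.

52.25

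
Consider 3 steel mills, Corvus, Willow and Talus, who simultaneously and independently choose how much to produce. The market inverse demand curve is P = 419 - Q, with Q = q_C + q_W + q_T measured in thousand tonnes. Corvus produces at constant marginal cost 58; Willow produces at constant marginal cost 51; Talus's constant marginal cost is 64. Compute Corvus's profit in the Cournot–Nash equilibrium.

8100

Corvus's profit: π_C = (419 - Q)q_C - (58q_C). Setting ∂π_C/∂q_C = 0: 361 - 2q_C - (q_W + q_T) = 0.
Willow's profit: π_W = (419 - Q)q_W - (51q_W). Setting ∂π_W/∂q_W = 0: 368 - 2q_W - (q_C + q_T) = 0.
Talus's first-order condition: 355 - 2q_T - (q_C + q_W) = 0.
Summing all 3 equations gives 1084 − 4Q = 0, hence Q = 271.
Back-substituting: q_C = (361 − 271) = 90, q_W = (368 − 271) = 97, q_T = (355 − 271) = 84.
Price P = 419 - 271 = 148.
Corvus's profit: (148 - 58)·90 = 8100.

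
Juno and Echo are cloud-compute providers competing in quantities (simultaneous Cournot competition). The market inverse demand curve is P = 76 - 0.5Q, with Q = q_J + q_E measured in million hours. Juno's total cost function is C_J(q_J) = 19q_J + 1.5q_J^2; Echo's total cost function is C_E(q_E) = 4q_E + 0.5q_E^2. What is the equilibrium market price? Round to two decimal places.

Juno's profit: π_J = (76 - 0.5Q)q_J - (19q_J + (3/2)q_J²). Setting ∂π_J/∂q_J = 0: 57 - 4q_J - (1/2)(q_E) = 0.
Echo's first-order condition: 72 - 2q_E - (1/2)(q_J) = 0.
So q_J = (57 - (1/2)q_E)/4 and q_E = (72 - (1/2)q_J)/2.
Substituting one into the other gives q_J = 312/31 and q_E = 1038/31.
Total output Q = 1350/31, so price P = 76 - (1/2)·(1350/31) = 1681/31.

54.23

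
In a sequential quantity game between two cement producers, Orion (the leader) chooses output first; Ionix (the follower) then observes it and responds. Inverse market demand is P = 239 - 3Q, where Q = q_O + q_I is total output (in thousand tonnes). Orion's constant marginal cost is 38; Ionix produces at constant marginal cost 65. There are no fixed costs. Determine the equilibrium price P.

The follower Ionix best-responds to any q_O: π_I = (239 - 3Q)q_I - 65q_I.
Setting the follower's marginal profit to zero, 174 - 3q_O - 6q_I = 0, i.e. q_I = (174 - 3q_O)/6.
Orion substitutes q_I(q_O) into its own profit: π_O = q_O(239 - 3q_O - (174 - 3q_O)/2) - 38q_O = (152 - (3/2)q_O)q_O - 38q_O.
Maximising: ∂π_O/∂q_O = 114 - 3q_O = 0, giving q_O = 38.
Then q_I = (174 - 3·38)/6 = 10.
Total output Q = 48, so price P = 239 - 3·48 = 95.

95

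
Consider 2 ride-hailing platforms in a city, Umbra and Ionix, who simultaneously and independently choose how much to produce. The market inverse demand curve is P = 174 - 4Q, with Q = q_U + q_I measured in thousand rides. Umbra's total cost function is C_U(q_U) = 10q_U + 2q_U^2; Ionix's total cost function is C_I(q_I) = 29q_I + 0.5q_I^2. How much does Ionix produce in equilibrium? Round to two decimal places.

Umbra's profit: π_U = (174 - 4Q)q_U - (10q_U + 2q_U²). Setting ∂π_U/∂q_U = 0: 164 - 12q_U - 4(q_I) = 0.
Ionix's first-order condition: 145 - 9q_I - 4(q_U) = 0.
Rearranging gives the reaction functions q_U = (164 - 4q_I)/12 and q_I = (145 - 4q_U)/9.
Substituting one into the other gives q_U = 224/23 and q_I = 271/23.

11.78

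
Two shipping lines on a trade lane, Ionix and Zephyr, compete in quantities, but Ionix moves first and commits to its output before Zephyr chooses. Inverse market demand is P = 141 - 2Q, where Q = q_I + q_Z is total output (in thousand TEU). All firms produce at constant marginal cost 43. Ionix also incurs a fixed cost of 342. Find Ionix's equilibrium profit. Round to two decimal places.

The follower Zephyr best-responds to any q_I: π_Z = (141 - 2Q)q_Z - 43q_Z.
∂π_Z/∂q_Z = 98 - 2q_I - 4q_Z = 0 gives the reaction function q_Z = (98 - 2q_I)/4.
The leader anticipates this reaction. Substituting into P = 141 - 2Q gives P = 92 - q_I, so π_I = (92 - q_I)q_I - 43q_I.
The leader's first-order condition 49 - 2q_I = 0 yields q_I = 49/2.
Then q_Z = (98 - 2·(49/2))/4 = 49/4.
Price P = 141 - 2·(147/4) = 135/2.
Ionix's profit: (135/2 - 43)·(49/2) - 342 = 1033/4.

258.25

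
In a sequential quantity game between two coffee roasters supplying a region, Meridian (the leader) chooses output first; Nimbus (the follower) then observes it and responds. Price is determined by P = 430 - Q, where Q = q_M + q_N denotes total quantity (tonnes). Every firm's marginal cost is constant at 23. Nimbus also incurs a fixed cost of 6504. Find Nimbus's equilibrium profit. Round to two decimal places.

Solve by backward induction. Given q_M, the follower Nimbus maximises π_N = (430 - q_M - q_N)q_N - 23q_N.
∂π_N/∂q_N = 407 - q_M - 2q_N = 0 gives the reaction function q_N = (407 - q_M)/2.
Meridian substitutes q_N(q_M) into its own profit: π_M = q_M(430 - q_M - (407 - q_M)/2) - 23q_M = (453/2 - (1/2)q_M)q_M - 23q_M.
Maximising: ∂π_M/∂q_M = 407/2 - q_M = 0, giving q_M = 407/2.
Then q_N = (407 - 407/2)/2 = 407/4.
Price P = 430 - 1221/4 = 499/4.
Nimbus's profit: (499/4 - 23)·(407/4) - 6504 = 3849.0625.

3849.06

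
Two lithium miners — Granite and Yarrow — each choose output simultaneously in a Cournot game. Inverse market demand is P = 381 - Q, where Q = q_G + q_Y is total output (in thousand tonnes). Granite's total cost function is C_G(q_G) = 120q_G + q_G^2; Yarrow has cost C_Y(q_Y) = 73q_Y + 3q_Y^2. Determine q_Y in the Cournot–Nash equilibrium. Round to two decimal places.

31.32

Granite's profit: π_G = (381 - Q)q_G - (120q_G + q_G²). Setting ∂π_G/∂q_G = 0: 261 - 4q_G - (q_Y) = 0.
Yarrow's first-order condition: 308 - 8q_Y - (q_G) = 0.
Best responses: q_G = (261 - q_Y)/4, q_Y = (308 - q_G)/8.
Substituting one into the other gives q_G = 1780/31 and q_Y = 971/31.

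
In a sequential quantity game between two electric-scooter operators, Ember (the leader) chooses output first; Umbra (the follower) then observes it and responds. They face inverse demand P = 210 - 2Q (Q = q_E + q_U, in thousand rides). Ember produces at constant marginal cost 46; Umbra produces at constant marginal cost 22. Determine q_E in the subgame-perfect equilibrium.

Solve by backward induction. Given q_E, the follower Umbra maximises π_U = (210 - 2q_E - 2q_U)q_U - 22q_U.
Setting the follower's marginal profit to zero, 188 - 2q_E - 4q_U = 0, i.e. q_U = (188 - 2q_E)/4.
The leader anticipates this reaction. Substituting into P = 210 - 2Q gives P = 116 - q_E, so π_E = (116 - q_E)q_E - 46q_E.
Maximising: ∂π_E/∂q_E = 70 - 2q_E = 0, giving q_E = 35.
Then q_U = (188 - 2·35)/4 = 59/2.

35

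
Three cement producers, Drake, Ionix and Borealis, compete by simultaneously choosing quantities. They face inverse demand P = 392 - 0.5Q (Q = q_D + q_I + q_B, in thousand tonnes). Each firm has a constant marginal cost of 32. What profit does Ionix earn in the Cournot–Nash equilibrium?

A representative firm's profit is π_i = q_i(392 - 0.5Q) - 32q_i.
First-order condition (treating rivals' output as given): 360 - q_i - (1/2)·Σ_{j≠i} q_j = 0.
With identical firms every q_j equals q_i, so Σ_{j≠i} q_j = 2q_i and 360 = 2q_i, giving q_i = 180.
Price P = 392 - (1/2)·540 = 122.
Ionix's profit: (122 - 32)·180 = 16200.

16200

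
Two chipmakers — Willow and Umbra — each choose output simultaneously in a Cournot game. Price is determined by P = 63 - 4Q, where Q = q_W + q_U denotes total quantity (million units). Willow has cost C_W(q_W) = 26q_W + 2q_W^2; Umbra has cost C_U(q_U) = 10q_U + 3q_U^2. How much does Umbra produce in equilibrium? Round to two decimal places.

3.21

Willow's profit: π_W = (63 - 4Q)q_W - (26q_W + 2q_W²). Setting ∂π_W/∂q_W = 0: 37 - 12q_W - 4(q_U) = 0.
Umbra's profit: π_U = (63 - 4Q)q_U - (10q_U + 3q_U²). Setting ∂π_U/∂q_U = 0: 53 - 14q_U - 4(q_W) = 0.
So q_W = (37 - 4q_U)/12 and q_U = (53 - 4q_W)/14.
Substituting one into the other gives q_W = 153/76 and q_U = 61/19.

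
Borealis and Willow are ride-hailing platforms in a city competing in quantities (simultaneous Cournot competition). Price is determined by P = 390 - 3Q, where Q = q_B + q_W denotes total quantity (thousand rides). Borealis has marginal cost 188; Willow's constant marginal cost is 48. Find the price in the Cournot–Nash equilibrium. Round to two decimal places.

Borealis's profit: π_B = (390 - 3Q)q_B - (188q_B). Setting ∂π_B/∂q_B = 0: 202 - 6q_B - 3(q_W) = 0.
Willow's first-order condition: 342 - 6q_W - 3(q_B) = 0.
Best responses: q_B = (202 - 3q_W)/6, q_W = (342 - 3q_B)/6.
Substituting one into the other gives q_B = 62/9 and q_W = 482/9.
Total output Q = 544/9, so price P = 390 - 3·(544/9) = 626/3.

208.67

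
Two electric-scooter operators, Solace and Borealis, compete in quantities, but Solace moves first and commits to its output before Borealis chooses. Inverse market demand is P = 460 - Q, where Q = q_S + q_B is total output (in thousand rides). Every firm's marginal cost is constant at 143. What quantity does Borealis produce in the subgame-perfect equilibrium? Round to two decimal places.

The follower Borealis best-responds to any q_S: π_B = (460 - Q)q_B - 143q_B.
Follower FOC: 317 - q_S - 2q_B = 0, so q_B(q_S) = (317 - q_S)/2.
Solace substitutes q_B(q_S) into its own profit: π_S = q_S(460 - q_S - (317 - q_S)/2) - 143q_S = (603/2 - (1/2)q_S)q_S - 143q_S.
Maximising: ∂π_S/∂q_S = 317/2 - q_S = 0, giving q_S = 317/2.
Then q_B = (317 - 317/2)/2 = 317/4.

79.25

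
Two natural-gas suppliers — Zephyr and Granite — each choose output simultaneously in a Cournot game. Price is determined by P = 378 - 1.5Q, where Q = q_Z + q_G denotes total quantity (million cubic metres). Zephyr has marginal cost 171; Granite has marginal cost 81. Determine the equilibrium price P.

210

Zephyr's profit: π_Z = (378 - 1.5Q)q_Z - (171q_Z). Setting ∂π_Z/∂q_Z = 0: 207 - 3q_Z - (3/2)(q_G) = 0.
Granite's profit: π_G = (378 - 1.5Q)q_G - (81q_G). Setting ∂π_G/∂q_G = 0: 297 - 3q_G - (3/2)(q_Z) = 0.
Rearranging gives the reaction functions q_Z = (207 - (3/2)q_G)/3 and q_G = (297 - (3/2)q_Z)/3.
Solving the pair: q_Z = 26, q_G = 86.
Total output Q = 112, so price P = 378 - (3/2)·112 = 210.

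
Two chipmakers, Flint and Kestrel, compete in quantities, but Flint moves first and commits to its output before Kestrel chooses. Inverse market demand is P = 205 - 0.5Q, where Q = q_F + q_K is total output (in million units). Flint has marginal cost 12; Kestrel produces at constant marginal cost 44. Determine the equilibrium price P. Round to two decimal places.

Solve by backward induction. Given q_F, the follower Kestrel maximises π_K = (205 - (1/2)q_F - (1/2)q_K)q_K - 44q_K.
Follower FOC: 161 - (1/2)q_F - q_K = 0, so q_K(q_F) = (161 - (1/2)q_F).
The leader anticipates this reaction. Substituting into P = 205 - 0.5Q gives P = 249/2 - (1/4)q_F, so π_F = (249/2 - (1/4)q_F)q_F - 12q_F.
Maximising: ∂π_F/∂q_F = 225/2 - (1/2)q_F = 0, giving q_F = 225.
Then q_K = (161 - (1/2)·225) = 97/2.
Total output Q = 547/2, so price P = 205 - (1/2)·(547/2) = 273/4.

68.25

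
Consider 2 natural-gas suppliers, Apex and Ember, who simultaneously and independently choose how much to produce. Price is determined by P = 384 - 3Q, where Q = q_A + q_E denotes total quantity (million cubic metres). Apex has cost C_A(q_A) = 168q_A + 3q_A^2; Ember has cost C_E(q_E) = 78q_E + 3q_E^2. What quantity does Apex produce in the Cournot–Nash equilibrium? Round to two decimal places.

12.40

Apex's profit: π_A = (384 - 3Q)q_A - (168q_A + 3q_A²). Setting ∂π_A/∂q_A = 0: 216 - 12q_A - 3(q_E) = 0.
Ember's first-order condition: 306 - 12q_E - 3(q_A) = 0.
Best responses: q_A = (216 - 3q_E)/12, q_E = (306 - 3q_A)/12.
Substituting one into the other gives q_A = 62/5 and q_E = 112/5.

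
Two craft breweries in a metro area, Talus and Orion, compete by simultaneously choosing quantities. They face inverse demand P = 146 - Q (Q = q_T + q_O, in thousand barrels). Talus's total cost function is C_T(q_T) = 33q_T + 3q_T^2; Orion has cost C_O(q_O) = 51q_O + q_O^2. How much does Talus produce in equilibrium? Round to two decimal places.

Talus's profit: π_T = (146 - Q)q_T - (33q_T + 3q_T²). Setting ∂π_T/∂q_T = 0: 113 - 8q_T - (q_O) = 0.
Orion's profit: π_O = (146 - Q)q_O - (51q_O + q_O²). Setting ∂π_O/∂q_O = 0: 95 - 4q_O - (q_T) = 0.
Best responses: q_T = (113 - q_O)/8, q_O = (95 - q_T)/4.
Substituting one into the other gives q_T = 357/31 and q_O = 647/31.

11.52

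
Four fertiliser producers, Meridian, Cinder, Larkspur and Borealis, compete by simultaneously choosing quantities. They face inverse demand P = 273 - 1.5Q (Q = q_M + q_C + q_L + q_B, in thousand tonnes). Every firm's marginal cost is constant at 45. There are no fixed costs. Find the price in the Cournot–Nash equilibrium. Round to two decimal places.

A representative firm's profit is π_i = q_i(273 - 1.5Q) - 45q_i.
First-order condition (treating rivals' output as given): 228 - 3q_i - (3/2)·Σ_{j≠i} q_j = 0.
With identical firms every q_j equals q_i, so Σ_{j≠i} q_j = 3q_i and 228 = (15/2)q_i, giving q_i = 152/5.
Total output Q = 608/5, so price P = 273 - (3/2)·(608/5) = 453/5.

90.60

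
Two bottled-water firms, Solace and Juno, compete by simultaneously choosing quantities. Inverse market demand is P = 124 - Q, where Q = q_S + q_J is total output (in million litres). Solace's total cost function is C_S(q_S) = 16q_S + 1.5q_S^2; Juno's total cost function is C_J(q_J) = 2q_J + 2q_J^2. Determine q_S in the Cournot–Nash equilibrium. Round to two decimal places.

18.14

Solace's profit: π_S = (124 - Q)q_S - (16q_S + (3/2)q_S²). Setting ∂π_S/∂q_S = 0: 108 - 5q_S - (q_J) = 0.
Juno's first-order condition: 122 - 6q_J - (q_S) = 0.
Best responses: q_S = (108 - q_J)/5, q_J = (122 - q_S)/6.
Substituting one into the other gives q_S = 526/29 and q_J = 502/29.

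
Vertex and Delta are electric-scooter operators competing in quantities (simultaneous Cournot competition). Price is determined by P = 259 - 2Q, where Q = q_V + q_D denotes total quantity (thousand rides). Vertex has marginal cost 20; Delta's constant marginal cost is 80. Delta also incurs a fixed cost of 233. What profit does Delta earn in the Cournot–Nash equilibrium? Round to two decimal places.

553.72

Vertex's profit: π_V = (259 - 2Q)q_V - (20q_V). Setting ∂π_V/∂q_V = 0: 239 - 4q_V - 2(q_D) = 0.
Delta's profit: π_D = (259 - 2Q)q_D - (80q_D). Setting ∂π_D/∂q_D = 0: 179 - 4q_D - 2(q_V) = 0.
Best responses: q_V = (239 - 2q_D)/4, q_D = (179 - 2q_V)/4.
Substituting one into the other gives q_V = 299/6 and q_D = 119/6.
Price P = 259 - 2·(209/3) = 359/3.
Delta's profit: (359/3 - 80)·(119/6) - 233 = 553.7222.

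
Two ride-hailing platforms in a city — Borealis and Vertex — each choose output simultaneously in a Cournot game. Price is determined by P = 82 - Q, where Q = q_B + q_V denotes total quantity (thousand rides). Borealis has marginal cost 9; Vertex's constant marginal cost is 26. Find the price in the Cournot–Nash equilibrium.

39

Borealis's profit: π_B = (82 - Q)q_B - (9q_B). Setting ∂π_B/∂q_B = 0: 73 - 2q_B - (q_V) = 0.
Vertex's first-order condition: 56 - 2q_V - (q_B) = 0.
Rearranging gives the reaction functions q_B = (73 - q_V)/2 and q_V = (56 - q_B)/2.
Substituting one into the other gives q_B = 30 and q_V = 13.
Total output Q = 43, so price P = 82 - 43 = 39.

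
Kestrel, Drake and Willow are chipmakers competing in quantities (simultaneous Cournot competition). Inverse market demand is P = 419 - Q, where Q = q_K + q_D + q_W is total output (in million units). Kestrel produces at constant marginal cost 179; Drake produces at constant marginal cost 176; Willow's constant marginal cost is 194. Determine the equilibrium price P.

Kestrel's profit: π_K = (419 - Q)q_K - (179q_K). Setting ∂π_K/∂q_K = 0: 240 - 2q_K - (q_D + q_W) = 0.
Drake's profit: π_D = (419 - Q)q_D - (176q_D). Setting ∂π_D/∂q_D = 0: 243 - 2q_D - (q_K + q_W) = 0.
Willow's profit: π_W = (419 - Q)q_W - (194q_W). Setting ∂π_W/∂q_W = 0: 225 - 2q_W - (q_K + q_D) = 0.
Adding the 3 first-order conditions: 708 − 4Q = 0, so Q = 177.
Back-substituting: q_K = (240 − 177) = 63, q_D = (243 − 177) = 66, q_W = (225 − 177) = 48.
Total output Q = 177, so price P = 419 - 177 = 242.

242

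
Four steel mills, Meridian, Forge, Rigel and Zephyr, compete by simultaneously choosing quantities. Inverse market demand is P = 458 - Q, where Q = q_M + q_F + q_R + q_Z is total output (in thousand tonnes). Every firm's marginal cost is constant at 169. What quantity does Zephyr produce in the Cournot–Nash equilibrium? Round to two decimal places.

Each firm earns π_i = (458 - Q)q_i - 169q_i.
Setting ∂π_i/∂q_i = 0 with rivals' quantities fixed: 289 - 2q_i - Σ_{j≠i} q_j = 0.
By symmetry each firm produces the same amount; substituting Σ_{j≠i} q_j = 3q_i yields q_i = 289/5.

57.80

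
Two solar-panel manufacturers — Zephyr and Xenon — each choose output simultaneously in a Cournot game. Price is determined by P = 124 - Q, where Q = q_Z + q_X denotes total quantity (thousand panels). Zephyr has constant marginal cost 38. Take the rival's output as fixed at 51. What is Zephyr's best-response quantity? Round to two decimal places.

With the rival's output fixed at 51, Zephyr's profit is π_Z = (124 - 51 - q_Z)q_Z - (38q_Z) = (73 - q_Z)q_Z - (38q_Z).
∂π_Z/∂q_Z = 35 - 2q_Z = 0, so q_Z = 35/2.

17.50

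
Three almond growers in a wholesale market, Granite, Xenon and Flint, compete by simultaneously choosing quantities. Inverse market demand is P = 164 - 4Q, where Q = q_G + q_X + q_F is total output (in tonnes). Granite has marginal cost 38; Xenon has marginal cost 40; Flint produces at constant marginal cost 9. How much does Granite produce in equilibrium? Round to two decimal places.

Granite's profit: π_G = (164 - 4Q)q_G - (38q_G). Setting ∂π_G/∂q_G = 0: 126 - 8q_G - 4(q_X + q_F) = 0.
Xenon's first-order condition: 124 - 8q_X - 4(q_G + q_F) = 0.
Flint's profit: π_F = (164 - 4Q)q_F - (9q_F). Setting ∂π_F/∂q_F = 0: 155 - 8q_F - 4(q_G + q_X) = 0.
Adding the 3 conditions: 405 − 8Q − 8Q = 0, i.e. Q = 405/16.
Back-substituting: q_G = (126 − 405/4)/4 = 99/16, q_X = (124 − 405/4)/4 = 91/16, q_F = (155 − 405/4)/4 = 215/16.

6.19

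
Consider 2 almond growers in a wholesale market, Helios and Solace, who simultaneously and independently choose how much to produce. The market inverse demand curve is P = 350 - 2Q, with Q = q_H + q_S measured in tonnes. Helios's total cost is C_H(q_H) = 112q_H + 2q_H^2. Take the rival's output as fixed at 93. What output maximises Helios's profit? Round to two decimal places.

6.50

With the rival's output fixed at 93, Helios's profit is π_H = (350 - 2·93 - 2q_H)q_H - (112q_H + 2q_H²) = (164 - 2q_H)q_H - (112q_H + 2q_H²).
∂π_H/∂q_H = 52 - 8q_H = 0, so q_H = 13/2.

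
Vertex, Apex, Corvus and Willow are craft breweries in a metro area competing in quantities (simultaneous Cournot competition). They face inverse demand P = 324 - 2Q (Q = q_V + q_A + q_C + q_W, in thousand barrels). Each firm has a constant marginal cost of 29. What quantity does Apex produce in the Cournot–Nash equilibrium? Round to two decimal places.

Each firm earns π_i = (324 - 2Q)q_i - 29q_i.
Setting ∂π_i/∂q_i = 0 with rivals' quantities fixed: 295 - 4q_i - 2·Σ_{j≠i} q_j = 0.
With identical firms every q_j equals q_i, so Σ_{j≠i} q_j = 3q_i and 295 = 10q_i, giving q_i = 59/2.

29.50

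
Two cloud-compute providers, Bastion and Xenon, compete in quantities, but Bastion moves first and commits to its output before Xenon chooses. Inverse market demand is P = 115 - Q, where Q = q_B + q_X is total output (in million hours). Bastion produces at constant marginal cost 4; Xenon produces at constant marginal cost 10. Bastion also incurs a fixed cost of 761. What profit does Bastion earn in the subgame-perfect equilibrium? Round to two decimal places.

Solve by backward induction. Given q_B, the follower Xenon maximises π_X = (115 - q_B - q_X)q_X - 10q_X.
Setting the follower's marginal profit to zero, 105 - q_B - 2q_X = 0, i.e. q_X = (105 - q_B)/2.
The leader anticipates this reaction. Substituting into P = 115 - Q gives P = 125/2 - (1/2)q_B, so π_B = (125/2 - (1/2)q_B)q_B - 4q_B.
The leader's first-order condition 117/2 - q_B = 0 yields q_B = 117/2.
Then q_X = (105 - 117/2)/2 = 93/4.
Price P = 115 - 327/4 = 133/4.
Bastion's profit: (133/4 - 4)·(117/2) - 761 = 950.1250.

950.13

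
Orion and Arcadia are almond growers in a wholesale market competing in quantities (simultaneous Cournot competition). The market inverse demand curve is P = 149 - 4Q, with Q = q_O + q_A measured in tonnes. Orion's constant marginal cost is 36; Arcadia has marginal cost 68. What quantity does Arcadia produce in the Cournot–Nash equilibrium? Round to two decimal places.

4.08

Orion's profit: π_O = (149 - 4Q)q_O - (36q_O). Setting ∂π_O/∂q_O = 0: 113 - 8q_O - 4(q_A) = 0.
Arcadia's profit: π_A = (149 - 4Q)q_A - (68q_A). Setting ∂π_A/∂q_A = 0: 81 - 8q_A - 4(q_O) = 0.
So q_O = (113 - 4q_A)/8 and q_A = (81 - 4q_O)/8.
Solving the pair: q_O = 145/12, q_A = 49/12.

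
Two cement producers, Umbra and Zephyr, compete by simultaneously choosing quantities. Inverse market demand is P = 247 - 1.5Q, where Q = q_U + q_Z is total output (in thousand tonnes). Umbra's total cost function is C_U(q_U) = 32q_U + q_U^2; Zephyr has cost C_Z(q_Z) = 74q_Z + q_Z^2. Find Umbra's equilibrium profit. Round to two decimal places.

3212.37

Umbra's profit: π_U = (247 - 1.5Q)q_U - (32q_U + q_U²). Setting ∂π_U/∂q_U = 0: 215 - 5q_U - (3/2)(q_Z) = 0.
Zephyr's profit: π_Z = (247 - 1.5Q)q_Z - (74q_Z + q_Z²). Setting ∂π_Z/∂q_Z = 0: 173 - 5q_Z - (3/2)(q_U) = 0.
Rearranging gives the reaction functions q_U = (215 - (3/2)q_Z)/5 and q_Z = (173 - (3/2)q_U)/5.
Solving the pair: q_U = 466/13, q_Z = 310/13.
Price P = 247 - (3/2)·(776/13) = 157.4615.
Umbra's profit: 157.4615·(466/13) - 32·(466/13) - (466/13)² = 3212.3669.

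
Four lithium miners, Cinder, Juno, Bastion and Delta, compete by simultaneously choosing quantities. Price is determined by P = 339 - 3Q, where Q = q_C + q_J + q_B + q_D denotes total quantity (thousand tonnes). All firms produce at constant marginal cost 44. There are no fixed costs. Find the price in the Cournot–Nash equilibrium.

103

A representative firm's profit is π_i = q_i(339 - 3Q) - 44q_i.
First-order condition (treating rivals' output as given): 295 - 6q_i - 3·Σ_{j≠i} q_j = 0.
By symmetry each firm produces the same amount; substituting Σ_{j≠i} q_j = 3q_i yields q_i = 295/15 = 59/3.
Total output Q = 236/3, so price P = 339 - 3·(236/3) = 103.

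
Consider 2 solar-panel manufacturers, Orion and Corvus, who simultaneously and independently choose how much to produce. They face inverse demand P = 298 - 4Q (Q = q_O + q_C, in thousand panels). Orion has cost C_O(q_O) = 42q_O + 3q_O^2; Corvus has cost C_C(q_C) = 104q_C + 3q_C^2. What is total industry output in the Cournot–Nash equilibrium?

25

Orion's profit: π_O = (298 - 4Q)q_O - (42q_O + 3q_O²). Setting ∂π_O/∂q_O = 0: 256 - 14q_O - 4(q_C) = 0.
Corvus's first-order condition: 194 - 14q_C - 4(q_O) = 0.
Best responses: q_O = (256 - 4q_C)/14, q_C = (194 - 4q_O)/14.
Substituting one into the other gives q_O = 78/5 and q_C = 47/5.
Total output Q = 78/5 + 47/5 = 25.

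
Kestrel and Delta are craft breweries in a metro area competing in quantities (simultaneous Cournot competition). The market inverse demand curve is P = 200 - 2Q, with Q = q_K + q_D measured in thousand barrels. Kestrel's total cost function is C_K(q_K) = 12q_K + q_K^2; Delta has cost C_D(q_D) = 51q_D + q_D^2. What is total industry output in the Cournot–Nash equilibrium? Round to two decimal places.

Kestrel's profit: π_K = (200 - 2Q)q_K - (12q_K + q_K²). Setting ∂π_K/∂q_K = 0: 188 - 6q_K - 2(q_D) = 0.
Delta's first-order condition: 149 - 6q_D - 2(q_K) = 0.
So q_K = (188 - 2q_D)/6 and q_D = (149 - 2q_K)/6.
Substituting one into the other gives q_K = 415/16 and q_D = 259/16.
Total output Q = 415/16 + 259/16 = 337/8.

42.13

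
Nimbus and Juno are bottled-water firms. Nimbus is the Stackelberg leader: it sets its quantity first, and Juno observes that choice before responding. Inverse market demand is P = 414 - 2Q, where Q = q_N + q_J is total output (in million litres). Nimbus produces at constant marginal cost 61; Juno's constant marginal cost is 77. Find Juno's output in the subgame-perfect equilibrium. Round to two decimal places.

Solve by backward induction. Given q_N, the follower Juno maximises π_J = (414 - 2q_N - 2q_J)q_J - 77q_J.
Setting the follower's marginal profit to zero, 337 - 2q_N - 4q_J = 0, i.e. q_J = (337 - 2q_N)/4.
The leader anticipates this reaction. Substituting into P = 414 - 2Q gives P = 491/2 - q_N, so π_N = (491/2 - q_N)q_N - 61q_N.
The leader's first-order condition 369/2 - 2q_N = 0 yields q_N = 369/4.
Then q_J = (337 - 2·(369/4))/4 = 305/8.

38.13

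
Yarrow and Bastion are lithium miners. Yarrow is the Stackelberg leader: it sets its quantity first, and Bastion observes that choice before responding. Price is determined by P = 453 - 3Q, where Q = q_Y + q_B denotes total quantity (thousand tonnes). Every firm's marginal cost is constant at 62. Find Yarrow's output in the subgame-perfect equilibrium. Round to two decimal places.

65.17

Solve by backward induction. Given q_Y, the follower Bastion maximises π_B = (453 - 3q_Y - 3q_B)q_B - 62q_B.
Follower FOC: 391 - 3q_Y - 6q_B = 0, so q_B(q_Y) = (391 - 3q_Y)/6.
Yarrow substitutes q_B(q_Y) into its own profit: π_Y = q_Y(453 - 3q_Y - (391 - 3q_Y)/2) - 62q_Y = (515/2 - (3/2)q_Y)q_Y - 62q_Y.
Leader FOC: 391/2 - 3q_Y = 0, so q_Y = 391/6.
Then q_B = (391 - 3·(391/6))/6 = 391/12.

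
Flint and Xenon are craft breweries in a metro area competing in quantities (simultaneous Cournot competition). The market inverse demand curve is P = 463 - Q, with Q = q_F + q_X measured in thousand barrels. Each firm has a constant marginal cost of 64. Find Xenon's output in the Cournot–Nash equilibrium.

Each firm earns π_i = (463 - Q)q_i - 64q_i.
Setting ∂π_i/∂q_i = 0 with rivals' quantities fixed: 399 - 2q_i - q_j = 0.
With identical firms every q_j equals q_i, so q_j = q_i and 399 = 3q_i, giving q_i = 133.

133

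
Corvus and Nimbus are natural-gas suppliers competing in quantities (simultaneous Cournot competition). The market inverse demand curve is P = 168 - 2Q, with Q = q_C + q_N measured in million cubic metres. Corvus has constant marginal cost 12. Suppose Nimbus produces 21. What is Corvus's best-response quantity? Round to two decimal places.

28.50

With the rival's output fixed at 21, Corvus's profit is π_C = (168 - 2·21 - 2q_C)q_C - (12q_C) = (126 - 2q_C)q_C - (12q_C).
∂π_C/∂q_C = 114 - 4q_C = 0, so q_C = 57/2.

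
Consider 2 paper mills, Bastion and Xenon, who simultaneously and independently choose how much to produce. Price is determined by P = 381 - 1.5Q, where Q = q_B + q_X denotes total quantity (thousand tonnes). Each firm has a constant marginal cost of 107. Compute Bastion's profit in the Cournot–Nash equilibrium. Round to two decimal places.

A representative firm's profit is π_i = q_i(381 - 1.5Q) - 107q_i.
Setting ∂π_i/∂q_i = 0 with rivals' quantities fixed: 274 - 3q_i - (3/2)q_j = 0.
With identical firms every q_j equals q_i, so q_j = q_i and 274 = (9/2)q_i, giving q_i = 548/9.
Price P = 381 - (3/2)·(1096/9) = 595/3.
Bastion's profit: (595/3 - 107)·(548/9) = 5561.1852.

5561.19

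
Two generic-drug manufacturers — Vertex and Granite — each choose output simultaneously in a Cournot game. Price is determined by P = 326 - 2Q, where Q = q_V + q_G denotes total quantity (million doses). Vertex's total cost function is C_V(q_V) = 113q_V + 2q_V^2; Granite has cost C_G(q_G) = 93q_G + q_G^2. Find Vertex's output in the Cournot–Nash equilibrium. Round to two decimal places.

18.45

Vertex's profit: π_V = (326 - 2Q)q_V - (113q_V + 2q_V²). Setting ∂π_V/∂q_V = 0: 213 - 8q_V - 2(q_G) = 0.
Granite's profit: π_G = (326 - 2Q)q_G - (93q_G + q_G²). Setting ∂π_G/∂q_G = 0: 233 - 6q_G - 2(q_V) = 0.
So q_V = (213 - 2q_G)/8 and q_G = (233 - 2q_V)/6.
Substituting one into the other gives q_V = 203/11 and q_G = 719/22.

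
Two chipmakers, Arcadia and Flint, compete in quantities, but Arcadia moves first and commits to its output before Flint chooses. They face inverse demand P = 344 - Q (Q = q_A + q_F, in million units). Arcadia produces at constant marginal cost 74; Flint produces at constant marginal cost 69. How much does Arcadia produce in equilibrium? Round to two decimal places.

The follower Flint best-responds to any q_A: π_F = (344 - Q)q_F - 69q_F.
Setting the follower's marginal profit to zero, 275 - q_A - 2q_F = 0, i.e. q_F = (275 - q_A)/2.
The leader anticipates this reaction. Substituting into P = 344 - Q gives P = 413/2 - (1/2)q_A, so π_A = (413/2 - (1/2)q_A)q_A - 74q_A.
Leader FOC: 265/2 - q_A = 0, so q_A = 265/2.
Then q_F = (275 - 265/2)/2 = 285/4.

132.50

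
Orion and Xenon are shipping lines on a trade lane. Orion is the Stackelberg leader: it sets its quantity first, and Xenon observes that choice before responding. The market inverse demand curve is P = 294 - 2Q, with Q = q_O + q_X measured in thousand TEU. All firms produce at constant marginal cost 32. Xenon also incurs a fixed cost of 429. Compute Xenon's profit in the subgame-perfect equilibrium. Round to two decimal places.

1716.13

Solve by backward induction. Given q_O, the follower Xenon maximises π_X = (294 - 2q_O - 2q_X)q_X - 32q_X.
∂π_X/∂q_X = 262 - 2q_O - 4q_X = 0 gives the reaction function q_X = (262 - 2q_O)/4.
Orion substitutes q_X(q_O) into its own profit: π_O = q_O(294 - 2q_O - (262 - 2q_O)/2) - 32q_O = (163 - q_O)q_O - 32q_O.
The leader's first-order condition 131 - 2q_O = 0 yields q_O = 131/2.
Then q_X = (262 - 2·(131/2))/4 = 131/4.
Price P = 294 - 2·(393/4) = 195/2.
Xenon's profit: (195/2 - 32)·(131/4) - 429 = 1716.1250.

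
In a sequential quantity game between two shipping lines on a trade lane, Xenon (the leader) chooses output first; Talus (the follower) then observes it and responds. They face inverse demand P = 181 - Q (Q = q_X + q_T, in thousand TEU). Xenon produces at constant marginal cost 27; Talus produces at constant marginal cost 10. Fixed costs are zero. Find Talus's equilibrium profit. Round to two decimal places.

2626.56

The follower Talus best-responds to any q_X: π_T = (181 - Q)q_T - 10q_T.
Setting the follower's marginal profit to zero, 171 - q_X - 2q_T = 0, i.e. q_T = (171 - q_X)/2.
The leader anticipates this reaction. Substituting into P = 181 - Q gives P = 191/2 - (1/2)q_X, so π_X = (191/2 - (1/2)q_X)q_X - 27q_X.
The leader's first-order condition 137/2 - q_X = 0 yields q_X = 137/2.
Then q_T = (171 - 137/2)/2 = 205/4.
Price P = 181 - 479/4 = 245/4.
Talus's profit: (245/4 - 10)·(205/4) = 2626.5625.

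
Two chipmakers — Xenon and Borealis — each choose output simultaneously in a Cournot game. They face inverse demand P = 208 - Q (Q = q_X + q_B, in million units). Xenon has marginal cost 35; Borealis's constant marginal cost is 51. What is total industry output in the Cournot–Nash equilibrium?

Xenon's profit: π_X = (208 - Q)q_X - (35q_X). Setting ∂π_X/∂q_X = 0: 173 - 2q_X - (q_B) = 0.
Borealis's first-order condition: 157 - 2q_B - (q_X) = 0.
Rearranging gives the reaction functions q_X = (173 - q_B)/2 and q_B = (157 - q_X)/2.
Substituting one into the other gives q_X = 63 and q_B = 47.
Total output Q = 63 + 47 = 110.

110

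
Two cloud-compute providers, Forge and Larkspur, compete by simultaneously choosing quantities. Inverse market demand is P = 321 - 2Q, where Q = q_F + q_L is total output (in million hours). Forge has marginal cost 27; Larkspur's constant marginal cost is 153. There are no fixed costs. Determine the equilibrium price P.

167

Forge's profit: π_F = (321 - 2Q)q_F - (27q_F). Setting ∂π_F/∂q_F = 0: 294 - 4q_F - 2(q_L) = 0.
Larkspur's profit: π_L = (321 - 2Q)q_L - (153q_L). Setting ∂π_L/∂q_L = 0: 168 - 4q_L - 2(q_F) = 0.
Best responses: q_F = (294 - 2q_L)/4, q_L = (168 - 2q_F)/4.
Substituting one into the other gives q_F = 70 and q_L = 7.
Total output Q = 77, so price P = 321 - 2·77 = 167.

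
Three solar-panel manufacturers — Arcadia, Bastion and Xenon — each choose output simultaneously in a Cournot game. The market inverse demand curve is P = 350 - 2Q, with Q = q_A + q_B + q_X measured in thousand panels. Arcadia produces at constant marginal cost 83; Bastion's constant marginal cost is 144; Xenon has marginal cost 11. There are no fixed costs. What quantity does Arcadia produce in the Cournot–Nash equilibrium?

32

Arcadia's profit: π_A = (350 - 2Q)q_A - (83q_A). Setting ∂π_A/∂q_A = 0: 267 - 4q_A - 2(q_B + q_X) = 0.
Bastion's first-order condition: 206 - 4q_B - 2(q_A + q_X) = 0.
Xenon's profit: π_X = (350 - 2Q)q_X - (11q_X). Setting ∂π_X/∂q_X = 0: 339 - 4q_X - 2(q_A + q_B) = 0.
Adding the 3 first-order conditions: 812 − 8Q = 0, so Q = 203/2.
Back-substituting: q_A = (267 − 203)/2 = 32, q_B = (206 − 203)/2 = 3/2, q_X = (339 − 203)/2 = 68.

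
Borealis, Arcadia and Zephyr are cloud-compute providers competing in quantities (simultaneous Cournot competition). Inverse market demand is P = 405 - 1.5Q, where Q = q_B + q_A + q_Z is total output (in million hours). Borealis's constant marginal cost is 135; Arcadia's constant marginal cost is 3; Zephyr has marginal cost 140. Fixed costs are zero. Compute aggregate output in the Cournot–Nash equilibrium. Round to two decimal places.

Borealis's profit: π_B = (405 - 1.5Q)q_B - (135q_B). Setting ∂π_B/∂q_B = 0: 270 - 3q_B - (3/2)(q_A + q_Z) = 0.
Arcadia's first-order condition: 402 - 3q_A - (3/2)(q_B + q_Z) = 0.
Zephyr's profit: π_Z = (405 - 1.5Q)q_Z - (140q_Z). Setting ∂π_Z/∂q_Z = 0: 265 - 3q_Z - (3/2)(q_B + q_A) = 0.
Adding the 3 conditions: 937 − 3Q − 3Q = 0, i.e. Q = 937/6.
Back-substituting: q_B = (270 − 937/4)/(3/2) = 143/6, q_A = (402 − 937/4)/(3/2) = 671/6, q_Z = (265 − 937/4)/(3/2) = 41/2.
Total output Q = 143/6 + 671/6 + 41/2 = 937/6.

156.17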